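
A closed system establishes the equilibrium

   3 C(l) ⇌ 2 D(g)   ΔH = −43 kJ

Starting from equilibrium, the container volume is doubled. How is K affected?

The equilibrium constant depends only on temperature. This perturbation may move the position of equilibrium, but since T is unchanged, K itself is unchanged.

unchanged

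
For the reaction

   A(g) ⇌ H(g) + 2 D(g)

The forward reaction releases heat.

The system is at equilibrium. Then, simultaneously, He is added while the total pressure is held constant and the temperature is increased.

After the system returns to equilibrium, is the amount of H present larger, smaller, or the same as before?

Adding inert gas at constant total pressure expands the volume and lowers every reacting partial pressure. With Δn_gas = 3 − 1 = +2, Q moves away from K toward the side with fewer gas moles, so the system shifts toward the side with more gas moles — to the right.
The forward reaction is exothermic. Raising T favours the endothermic direction — shift to the left.
The two effects oppose each other, so the net shift — and hence the change in H — cannot be determined from the given information.

cannot be determined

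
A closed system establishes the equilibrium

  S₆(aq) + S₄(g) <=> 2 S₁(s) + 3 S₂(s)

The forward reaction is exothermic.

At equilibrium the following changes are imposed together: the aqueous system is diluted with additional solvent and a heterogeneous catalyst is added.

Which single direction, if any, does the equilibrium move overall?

Dilution lowers every aqueous concentration by the same factor. Δn_aq = 0 − 1 = -1, so the system shifts toward the side with more dissolved moles — to the left.
A catalyst speeds both forward and reverse rates equally; it changes neither Q nor K — no shift from this change.
Only the nonzero effect(s) matter; the net shift is to the left.

left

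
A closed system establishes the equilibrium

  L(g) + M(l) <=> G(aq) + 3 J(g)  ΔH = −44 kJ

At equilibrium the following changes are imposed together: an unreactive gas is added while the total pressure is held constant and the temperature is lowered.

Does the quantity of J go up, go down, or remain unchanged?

Adding inert gas at constant total pressure expands the volume and lowers every reacting partial pressure. With Δn_gas = 3 − 1 = +2, Q moves away from K toward the side with fewer gas moles, so the system shifts toward the side with more gas moles — to the right.
The forward reaction is exothermic. Lowering T favours the exothermic direction — shift to the right.
The net shift is to the right. J is a product, so its amount increases.

increases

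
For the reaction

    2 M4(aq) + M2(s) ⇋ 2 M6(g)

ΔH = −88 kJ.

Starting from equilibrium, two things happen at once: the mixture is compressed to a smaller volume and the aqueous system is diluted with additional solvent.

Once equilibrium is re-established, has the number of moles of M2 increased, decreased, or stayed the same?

Gas moles: reactants 0, products 2 (Δn_gas = +2). Compression shifts the system toward the side with fewer moles of gas — to the left.
Dilution lowers every aqueous concentration by the same factor. Δn_aq = 0 − 2 = -2, so the system shifts toward the side with more dissolved moles — to the left.
The net shift is to the left. M2 is a reactant, so its amount increases.

increases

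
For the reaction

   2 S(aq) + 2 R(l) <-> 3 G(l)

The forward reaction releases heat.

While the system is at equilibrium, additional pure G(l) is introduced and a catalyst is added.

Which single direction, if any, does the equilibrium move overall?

G is a pure liquid; its activity is 1 regardless of amount, so Q is unaffected — no shift from this change.
A catalyst speeds both forward and reverse rates equally; it changes neither Q nor K — no shift from this change.
None of the changes alters Q relative to K, so there is no net shift.

no shift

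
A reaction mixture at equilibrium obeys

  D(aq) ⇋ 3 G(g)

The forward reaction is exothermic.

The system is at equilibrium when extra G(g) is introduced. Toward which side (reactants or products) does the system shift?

Adding G (g), a product, drives the reaction to the left.

left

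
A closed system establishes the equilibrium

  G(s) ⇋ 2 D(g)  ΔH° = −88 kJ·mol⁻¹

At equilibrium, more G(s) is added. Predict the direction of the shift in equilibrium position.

G is a pure solid; its activity is 1 regardless of amount, so Q is unaffected — no shift from this change.

no shift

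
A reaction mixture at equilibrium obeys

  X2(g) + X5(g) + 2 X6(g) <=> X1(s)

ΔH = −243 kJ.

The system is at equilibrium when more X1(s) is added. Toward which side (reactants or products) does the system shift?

X1 is a pure solid; its activity is 1 regardless of amount, so Q is unaffected — no shift from this change.

no shift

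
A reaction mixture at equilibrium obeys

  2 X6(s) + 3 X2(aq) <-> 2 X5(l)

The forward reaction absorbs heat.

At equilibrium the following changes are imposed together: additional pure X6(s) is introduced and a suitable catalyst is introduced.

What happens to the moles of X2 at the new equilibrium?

unchanged

X6 is a pure solid; its activity is 1 regardless of amount, so Q is unaffected — no shift from this change.
A catalyst speeds both forward and reverse rates equally; it changes neither Q nor K — no shift from this change.
No net shift occurs, so the amount of X2 is unchanged.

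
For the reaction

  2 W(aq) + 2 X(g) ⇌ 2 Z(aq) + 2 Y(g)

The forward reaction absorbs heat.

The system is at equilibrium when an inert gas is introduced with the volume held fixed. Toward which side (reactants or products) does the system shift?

At constant volume, adding an inert gas leaves every reacting species' partial pressure unchanged, so Q is unchanged — no shift from this change.

no shift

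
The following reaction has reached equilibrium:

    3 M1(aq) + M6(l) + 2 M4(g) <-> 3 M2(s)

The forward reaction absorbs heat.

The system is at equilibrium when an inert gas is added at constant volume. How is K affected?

unchanged

The equilibrium constant depends only on temperature. This perturbation changes neither the position of equilibrium nor K.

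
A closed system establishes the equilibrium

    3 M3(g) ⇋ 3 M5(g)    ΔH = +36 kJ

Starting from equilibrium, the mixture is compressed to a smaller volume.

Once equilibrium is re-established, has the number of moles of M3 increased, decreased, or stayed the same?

Gas moles: reactants 3, products 3. Δn_gas = 0, so a volume change leaves Q equal to K — no shift from this change.
No net shift occurs, so the amount of M3 is unchanged.

unchanged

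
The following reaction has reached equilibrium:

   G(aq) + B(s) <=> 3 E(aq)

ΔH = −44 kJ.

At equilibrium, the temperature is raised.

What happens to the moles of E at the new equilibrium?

decreases

The forward reaction is exothermic. Raising T favours the endothermic direction — shift to the left.
The net shift is to the left. E is a product, so its amount decreases.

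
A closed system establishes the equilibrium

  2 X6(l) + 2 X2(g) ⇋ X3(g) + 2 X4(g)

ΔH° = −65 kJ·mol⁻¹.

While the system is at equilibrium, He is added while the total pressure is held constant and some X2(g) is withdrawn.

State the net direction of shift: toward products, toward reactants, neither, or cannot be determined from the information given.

Adding inert gas at constant total pressure expands the volume and lowers every reacting partial pressure. With Δn_gas = 3 − 2 = +1, Q moves away from K toward the side with fewer gas moles, so the system shifts toward the side with more gas moles — to the right.
Removing X2 (g), a reactant, drives the reaction to the left.
The individual effects push in opposite directions; without quantitative information the net direction cannot be determined.

cannot be determined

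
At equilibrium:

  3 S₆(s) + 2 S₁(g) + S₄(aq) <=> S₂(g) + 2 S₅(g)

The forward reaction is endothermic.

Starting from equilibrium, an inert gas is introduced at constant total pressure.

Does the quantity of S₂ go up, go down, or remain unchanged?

Adding inert gas at constant total pressure expands the volume and lowers every reacting partial pressure. With Δn_gas = 3 − 2 = +1, Q moves away from K toward the side with fewer gas moles, so the system shifts toward the side with more gas moles — to the right.
The net shift is to the right. S₂ is a product, so its amount increases.

increases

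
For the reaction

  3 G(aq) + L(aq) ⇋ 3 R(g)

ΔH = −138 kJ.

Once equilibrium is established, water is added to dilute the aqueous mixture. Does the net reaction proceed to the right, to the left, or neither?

Dilution lowers every aqueous concentration by the same factor. Δn_aq = 0 − 4 = -4, so the system shifts toward the side with more dissolved moles — to the left.

left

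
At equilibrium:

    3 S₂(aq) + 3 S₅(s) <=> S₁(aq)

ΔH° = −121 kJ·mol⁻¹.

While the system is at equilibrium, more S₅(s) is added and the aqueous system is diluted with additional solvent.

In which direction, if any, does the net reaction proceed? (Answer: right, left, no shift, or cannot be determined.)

left

S₅ is a pure solid; its activity is 1 regardless of amount, so Q is unaffected — no shift from this change.
Dilution lowers every aqueous concentration by the same factor. Δn_aq = 1 − 3 = -2, so the system shifts toward the side with more dissolved moles — to the left.
Only the nonzero effect(s) matter; the net shift is to the left.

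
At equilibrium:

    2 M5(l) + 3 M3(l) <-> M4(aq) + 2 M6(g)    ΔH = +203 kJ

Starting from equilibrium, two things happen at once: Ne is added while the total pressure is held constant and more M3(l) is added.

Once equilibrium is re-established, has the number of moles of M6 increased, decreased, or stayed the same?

increases

Adding inert gas at constant total pressure expands the volume and lowers every reacting partial pressure. With Δn_gas = 2 − 0 = +2, Q moves away from K toward the side with fewer gas moles, so the system shifts toward the side with more gas moles — to the right.
M3 is a pure liquid; its activity is 1 regardless of amount, so Q is unaffected — no shift from this change.
The net shift is to the right. M6 is a product, so its amount increases.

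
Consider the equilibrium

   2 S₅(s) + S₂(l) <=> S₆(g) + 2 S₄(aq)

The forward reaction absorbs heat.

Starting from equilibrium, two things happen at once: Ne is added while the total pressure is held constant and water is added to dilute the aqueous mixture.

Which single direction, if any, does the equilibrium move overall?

Adding inert gas at constant total pressure expands the volume and lowers every reacting partial pressure. With Δn_gas = 1 − 0 = +1, Q moves away from K toward the side with fewer gas moles, so the system shifts toward the side with more gas moles — to the right.
Dilution lowers every aqueous concentration by the same factor. Δn_aq = 2 − 0 = +2, so the system shifts toward the side with more dissolved moles — to the right.
All effects act in the same direction — net shift to the right.

right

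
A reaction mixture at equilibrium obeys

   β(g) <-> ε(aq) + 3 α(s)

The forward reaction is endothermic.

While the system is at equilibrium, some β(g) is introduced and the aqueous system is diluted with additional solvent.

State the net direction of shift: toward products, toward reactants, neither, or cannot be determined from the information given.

right

Adding β (g), a reactant, drives the reaction to the right.
Dilution lowers every aqueous concentration by the same factor. Δn_aq = 1 − 0 = +1, so the system shifts toward the side with more dissolved moles — to the right.
All effects act in the same direction — net shift to the right.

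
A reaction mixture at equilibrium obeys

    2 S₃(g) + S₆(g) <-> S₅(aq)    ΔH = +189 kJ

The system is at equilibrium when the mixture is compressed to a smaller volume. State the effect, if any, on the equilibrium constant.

The equilibrium constant depends only on temperature. This perturbation may move the position of equilibrium, but since T is unchanged, K itself is unchanged.

unchanged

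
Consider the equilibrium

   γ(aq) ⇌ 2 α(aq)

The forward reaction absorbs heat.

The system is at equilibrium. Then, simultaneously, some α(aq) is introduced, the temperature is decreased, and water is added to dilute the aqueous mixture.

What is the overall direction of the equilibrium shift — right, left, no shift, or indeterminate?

Adding α (aq), a product, drives the reaction to the left.
The forward reaction is endothermic. Lowering T favours the exothermic direction — shift to the left.
Dilution lowers every aqueous concentration by the same factor. Δn_aq = 2 − 1 = +1, so the system shifts toward the side with more dissolved moles — to the right.
The individual effects push in opposite directions; without quantitative information the net direction cannot be determined.

cannot be determined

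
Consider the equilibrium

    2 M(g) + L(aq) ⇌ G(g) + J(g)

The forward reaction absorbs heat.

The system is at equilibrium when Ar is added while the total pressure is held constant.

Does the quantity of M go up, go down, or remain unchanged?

unchanged

Adding inert gas at constant total pressure expands the volume, scaling every reacting partial pressure by the same factor. Δn_gas = 2 − 2 = 0, so Q is unchanged — no shift.
No net shift occurs, so the amount of M is unchanged.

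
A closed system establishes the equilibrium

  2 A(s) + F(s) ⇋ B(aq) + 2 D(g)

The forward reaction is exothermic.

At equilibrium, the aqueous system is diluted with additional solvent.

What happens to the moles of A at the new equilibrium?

decreases

Dilution lowers every aqueous concentration by the same factor. Δn_aq = 1 − 0 = +1, so the system shifts toward the side with more dissolved moles — to the right.
The net shift is to the right. A is a reactant, so its amount decreases.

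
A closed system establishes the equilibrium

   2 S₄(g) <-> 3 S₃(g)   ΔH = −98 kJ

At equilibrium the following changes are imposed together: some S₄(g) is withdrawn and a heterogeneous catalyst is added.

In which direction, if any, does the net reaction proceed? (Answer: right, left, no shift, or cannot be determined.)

left

Removing S₄ (g), a reactant, drives the reaction to the left.
A catalyst speeds both forward and reverse rates equally; it changes neither Q nor K — no shift from this change.
Only the nonzero effect(s) matter; the net shift is to the left.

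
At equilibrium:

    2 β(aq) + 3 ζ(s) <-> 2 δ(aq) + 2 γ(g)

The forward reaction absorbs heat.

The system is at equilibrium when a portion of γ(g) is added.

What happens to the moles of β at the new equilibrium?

Adding γ (g), a product, drives the reaction to the left.
The net shift is to the left. β is a reactant, so its amount increases.

increases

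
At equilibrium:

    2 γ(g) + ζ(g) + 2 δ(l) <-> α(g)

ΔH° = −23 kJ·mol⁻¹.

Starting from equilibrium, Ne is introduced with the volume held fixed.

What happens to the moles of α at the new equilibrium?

unchanged

At constant volume, adding an inert gas leaves every reacting species' partial pressure unchanged, so Q is unchanged — no shift from this change.
No net shift occurs, so the amount of α is unchanged.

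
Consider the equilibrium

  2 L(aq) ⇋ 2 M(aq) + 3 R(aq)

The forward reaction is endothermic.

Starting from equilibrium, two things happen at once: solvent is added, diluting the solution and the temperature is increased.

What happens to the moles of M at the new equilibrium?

increases

Dilution lowers every aqueous concentration by the same factor. Δn_aq = 5 − 2 = +3, so the system shifts toward the side with more dissolved moles — to the right.
The forward reaction is endothermic. Raising T favours the endothermic direction — shift to the right.
The net shift is to the right. M is a product, so its amount increases.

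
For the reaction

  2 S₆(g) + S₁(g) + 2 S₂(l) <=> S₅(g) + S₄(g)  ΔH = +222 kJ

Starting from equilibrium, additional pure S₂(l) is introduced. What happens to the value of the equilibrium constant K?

unchanged

The equilibrium constant depends only on temperature. This perturbation changes neither the position of equilibrium nor K.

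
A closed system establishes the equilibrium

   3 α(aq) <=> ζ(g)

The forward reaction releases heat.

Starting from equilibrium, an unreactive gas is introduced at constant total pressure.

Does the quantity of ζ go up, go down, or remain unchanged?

Adding inert gas at constant total pressure expands the volume and lowers every reacting partial pressure. With Δn_gas = 1 − 0 = +1, Q moves away from K toward the side with fewer gas moles, so the system shifts toward the side with more gas moles — to the right.
The net shift is to the right. ζ is a product, so its amount increases.

increases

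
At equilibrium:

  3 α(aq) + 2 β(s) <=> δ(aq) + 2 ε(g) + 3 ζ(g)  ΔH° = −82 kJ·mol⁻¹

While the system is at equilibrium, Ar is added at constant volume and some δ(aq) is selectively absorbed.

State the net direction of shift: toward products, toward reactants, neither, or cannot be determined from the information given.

right

At constant volume, adding an inert gas leaves every reacting species' partial pressure unchanged, so Q is unchanged — no shift from this change.
Removing δ (aq), a product, drives the reaction to the right.
Only the nonzero effect(s) matter; the net shift is to the right.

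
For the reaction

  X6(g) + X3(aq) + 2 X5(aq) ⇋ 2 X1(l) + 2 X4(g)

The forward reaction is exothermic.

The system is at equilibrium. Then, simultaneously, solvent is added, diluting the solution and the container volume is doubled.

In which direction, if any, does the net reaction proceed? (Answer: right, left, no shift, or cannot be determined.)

Dilution lowers every aqueous concentration by the same factor. Δn_aq = 0 − 3 = -3, so the system shifts toward the side with more dissolved moles — to the left.
Gas moles: reactants 1, products 2 (Δn_gas = +1). Expansion shifts the system toward the side with more moles of gas — to the right.
The individual effects push in opposite directions; without quantitative information the net direction cannot be determined.

cannot be determined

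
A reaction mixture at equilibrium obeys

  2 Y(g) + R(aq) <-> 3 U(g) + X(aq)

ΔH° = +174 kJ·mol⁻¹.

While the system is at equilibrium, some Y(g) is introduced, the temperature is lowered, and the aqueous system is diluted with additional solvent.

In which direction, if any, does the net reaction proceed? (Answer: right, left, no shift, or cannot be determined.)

cannot be determined

Adding Y (g), a reactant, drives the reaction to the right.
The forward reaction is endothermic. Lowering T favours the exothermic direction — shift to the left.
Dilution scales every aqueous concentration by the same factor. Δn_aq = 1 − 1 = 0, so Q is unchanged — no shift.
The individual effects push in opposite directions; without quantitative information the net direction cannot be determined.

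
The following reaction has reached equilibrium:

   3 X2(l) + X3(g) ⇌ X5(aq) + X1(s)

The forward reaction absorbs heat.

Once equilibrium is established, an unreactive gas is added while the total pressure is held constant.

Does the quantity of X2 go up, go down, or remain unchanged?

increases

Adding inert gas at constant total pressure expands the volume and lowers every reacting partial pressure. With Δn_gas = 0 − 1 = -1, Q moves away from K toward the side with fewer gas moles, so the system shifts toward the side with more gas moles — to the left.
The net shift is to the left. X2 is a reactant, so its amount increases.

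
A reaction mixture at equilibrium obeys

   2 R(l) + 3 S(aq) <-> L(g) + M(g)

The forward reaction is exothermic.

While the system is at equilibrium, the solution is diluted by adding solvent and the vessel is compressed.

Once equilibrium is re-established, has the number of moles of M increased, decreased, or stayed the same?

Dilution lowers every aqueous concentration by the same factor. Δn_aq = 0 − 3 = -3, so the system shifts toward the side with more dissolved moles — to the left.
Gas moles: reactants 0, products 2 (Δn_gas = +2). Compression shifts the system toward the side with fewer moles of gas — to the left.
The net shift is to the left. M is a product, so its amount decreases.

decreases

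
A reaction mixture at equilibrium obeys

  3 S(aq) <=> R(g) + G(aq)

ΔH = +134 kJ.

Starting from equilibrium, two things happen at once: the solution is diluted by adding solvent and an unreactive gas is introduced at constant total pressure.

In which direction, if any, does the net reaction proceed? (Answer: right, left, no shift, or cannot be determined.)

Dilution lowers every aqueous concentration by the same factor. Δn_aq = 1 − 3 = -2, so the system shifts toward the side with more dissolved moles — to the left.
Adding inert gas at constant total pressure expands the volume and lowers every reacting partial pressure. With Δn_gas = 1 − 0 = +1, Q moves away from K toward the side with fewer gas moles, so the system shifts toward the side with more gas moles — to the right.
The individual effects push in opposite directions; without quantitative information the net direction cannot be determined.

cannot be determined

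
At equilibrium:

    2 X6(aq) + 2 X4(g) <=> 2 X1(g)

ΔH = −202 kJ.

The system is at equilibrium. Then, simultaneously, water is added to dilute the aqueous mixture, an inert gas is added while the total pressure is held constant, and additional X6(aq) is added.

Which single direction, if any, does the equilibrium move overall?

cannot be determined

Dilution lowers every aqueous concentration by the same factor. Δn_aq = 0 − 2 = -2, so the system shifts toward the side with more dissolved moles — to the left.
Adding inert gas at constant total pressure expands the volume, scaling every reacting partial pressure by the same factor. Δn_gas = 2 − 2 = 0, so Q is unchanged — no shift.
Adding X6 (aq), a reactant, drives the reaction to the right.
The individual effects push in opposite directions; without quantitative information the net direction cannot be determined.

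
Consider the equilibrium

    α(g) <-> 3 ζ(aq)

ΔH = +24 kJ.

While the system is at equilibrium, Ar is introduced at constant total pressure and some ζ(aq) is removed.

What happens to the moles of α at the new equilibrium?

Adding inert gas at constant total pressure expands the volume and lowers every reacting partial pressure. With Δn_gas = 0 − 1 = -1, Q moves away from K toward the side with fewer gas moles, so the system shifts toward the side with more gas moles — to the left.
Removing ζ (aq), a product, drives the reaction to the right.
The two effects oppose each other, so the net shift — and hence the change in α — cannot be determined from the given information.

cannot be determined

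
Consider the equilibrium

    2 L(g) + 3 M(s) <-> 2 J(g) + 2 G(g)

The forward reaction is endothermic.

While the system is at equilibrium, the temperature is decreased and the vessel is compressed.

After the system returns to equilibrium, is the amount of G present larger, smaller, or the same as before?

decreases

The forward reaction is endothermic. Lowering T favours the exothermic direction — shift to the left.
Gas moles: reactants 2, products 4 (Δn_gas = +2). Compression shifts the system toward the side with fewer moles of gas — to the left.
The net shift is to the left. G is a product, so its amount decreases.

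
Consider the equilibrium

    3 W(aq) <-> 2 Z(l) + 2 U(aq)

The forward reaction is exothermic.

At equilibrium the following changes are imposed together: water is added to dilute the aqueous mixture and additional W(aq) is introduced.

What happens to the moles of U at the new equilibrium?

Dilution lowers every aqueous concentration by the same factor. Δn_aq = 2 − 3 = -1, so the system shifts toward the side with more dissolved moles — to the left.
Adding W (aq), a reactant, drives the reaction to the right.
The two effects oppose each other, so the net shift — and hence the change in U — cannot be determined from the given information.

cannot be determined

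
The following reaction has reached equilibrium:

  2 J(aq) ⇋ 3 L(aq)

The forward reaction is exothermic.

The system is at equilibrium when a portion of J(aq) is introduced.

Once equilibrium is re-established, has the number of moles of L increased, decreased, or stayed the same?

increases

Adding J (aq), a reactant, drives the reaction to the right.
The net shift is to the right. L is a product, so its amount increases.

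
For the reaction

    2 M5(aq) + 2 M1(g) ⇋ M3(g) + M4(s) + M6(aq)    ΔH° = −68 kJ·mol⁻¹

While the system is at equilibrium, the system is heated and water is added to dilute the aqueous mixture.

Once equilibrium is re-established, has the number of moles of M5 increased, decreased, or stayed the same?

The forward reaction is exothermic. Raising T favours the endothermic direction — shift to the left.
Dilution lowers every aqueous concentration by the same factor. Δn_aq = 1 − 2 = -1, so the system shifts toward the side with more dissolved moles — to the left.
The net shift is to the left. M5 is a reactant, so its amount increases.

increases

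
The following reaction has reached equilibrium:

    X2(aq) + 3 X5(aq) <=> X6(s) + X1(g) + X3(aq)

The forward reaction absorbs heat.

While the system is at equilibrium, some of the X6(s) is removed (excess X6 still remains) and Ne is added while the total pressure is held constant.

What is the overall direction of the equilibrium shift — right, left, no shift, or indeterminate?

X6 is a pure solid; its activity is 1 regardless of amount, so Q is unaffected — no shift from this change.
Adding inert gas at constant total pressure expands the volume and lowers every reacting partial pressure. With Δn_gas = 1 − 0 = +1, Q moves away from K toward the side with fewer gas moles, so the system shifts toward the side with more gas moles — to the right.
Only the nonzero effect(s) matter; the net shift is to the right.

right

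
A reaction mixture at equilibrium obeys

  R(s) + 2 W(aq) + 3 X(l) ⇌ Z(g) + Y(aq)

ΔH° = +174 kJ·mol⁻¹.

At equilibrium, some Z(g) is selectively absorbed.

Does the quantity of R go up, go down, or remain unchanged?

Removing Z (g), a product, drives the reaction to the right.
The net shift is to the right. R is a reactant, so its amount decreases.

decreases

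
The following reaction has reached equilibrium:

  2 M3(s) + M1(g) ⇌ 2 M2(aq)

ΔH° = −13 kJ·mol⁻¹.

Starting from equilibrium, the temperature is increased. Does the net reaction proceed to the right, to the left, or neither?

The forward reaction is exothermic. Raising T favours the endothermic direction — shift to the left.

left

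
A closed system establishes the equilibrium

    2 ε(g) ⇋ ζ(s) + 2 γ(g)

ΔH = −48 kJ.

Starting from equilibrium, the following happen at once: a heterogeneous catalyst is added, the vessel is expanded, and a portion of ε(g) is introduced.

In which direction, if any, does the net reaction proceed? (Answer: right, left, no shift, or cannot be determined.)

A catalyst speeds both forward and reverse rates equally; it changes neither Q nor K — no shift from this change.
Gas moles: reactants 2, products 2. Δn_gas = 0, so a volume change leaves Q equal to K — no shift from this change.
Adding ε (g), a reactant, drives the reaction to the right.
Only the nonzero effect(s) matter; the net shift is to the right.

right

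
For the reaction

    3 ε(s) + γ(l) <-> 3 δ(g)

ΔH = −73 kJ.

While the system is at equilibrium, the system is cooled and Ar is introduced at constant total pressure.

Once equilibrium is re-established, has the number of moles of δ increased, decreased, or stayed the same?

increases

The forward reaction is exothermic. Lowering T favours the exothermic direction — shift to the right.
Adding inert gas at constant total pressure expands the volume and lowers every reacting partial pressure. With Δn_gas = 3 − 0 = +3, Q moves away from K toward the side with fewer gas moles, so the system shifts toward the side with more gas moles — to the right.
The net shift is to the right. δ is a product, so its amount increases.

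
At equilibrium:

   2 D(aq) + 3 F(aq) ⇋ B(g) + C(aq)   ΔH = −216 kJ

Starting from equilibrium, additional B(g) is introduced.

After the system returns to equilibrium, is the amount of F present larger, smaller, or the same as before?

increases

Adding B (g), a product, drives the reaction to the left.
The net shift is to the left. F is a reactant, so its amount increases.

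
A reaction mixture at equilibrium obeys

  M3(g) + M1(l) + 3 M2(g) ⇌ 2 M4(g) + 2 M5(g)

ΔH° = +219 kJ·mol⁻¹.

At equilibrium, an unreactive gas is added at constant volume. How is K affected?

The equilibrium constant depends only on temperature. This perturbation changes neither the position of equilibrium nor K.

unchanged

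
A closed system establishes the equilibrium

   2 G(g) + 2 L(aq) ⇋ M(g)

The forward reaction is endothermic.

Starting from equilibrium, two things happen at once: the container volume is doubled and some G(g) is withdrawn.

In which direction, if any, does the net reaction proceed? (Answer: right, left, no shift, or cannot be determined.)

left

Gas moles: reactants 2, products 1 (Δn_gas = -1). Expansion shifts the system toward the side with more moles of gas — to the left.
Removing G (g), a reactant, drives the reaction to the left.
All effects act in the same direction — net shift to the left.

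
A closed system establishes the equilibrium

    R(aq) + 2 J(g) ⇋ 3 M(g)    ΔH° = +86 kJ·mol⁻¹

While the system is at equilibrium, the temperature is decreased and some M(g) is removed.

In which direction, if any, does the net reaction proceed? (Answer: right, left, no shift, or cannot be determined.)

cannot be determined

The forward reaction is endothermic. Lowering T favours the exothermic direction — shift to the left.
Removing M (g), a product, drives the reaction to the right.
The individual effects push in opposite directions; without quantitative information the net direction cannot be determined.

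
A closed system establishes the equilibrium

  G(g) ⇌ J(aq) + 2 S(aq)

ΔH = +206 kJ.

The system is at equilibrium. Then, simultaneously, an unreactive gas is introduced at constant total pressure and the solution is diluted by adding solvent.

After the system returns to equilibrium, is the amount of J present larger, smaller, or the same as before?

cannot be determined

Adding inert gas at constant total pressure expands the volume and lowers every reacting partial pressure. With Δn_gas = 0 − 1 = -1, Q moves away from K toward the side with fewer gas moles, so the system shifts toward the side with more gas moles — to the left.
Dilution lowers every aqueous concentration by the same factor. Δn_aq = 3 − 0 = +3, so the system shifts toward the side with more dissolved moles — to the right.
The two effects oppose each other, so the net shift — and hence the change in J — cannot be determined from the given information.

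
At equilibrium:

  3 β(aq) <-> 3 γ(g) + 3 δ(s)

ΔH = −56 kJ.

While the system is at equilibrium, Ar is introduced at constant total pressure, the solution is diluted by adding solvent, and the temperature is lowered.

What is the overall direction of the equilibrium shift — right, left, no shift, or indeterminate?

cannot be determined

Adding inert gas at constant total pressure expands the volume and lowers every reacting partial pressure. With Δn_gas = 3 − 0 = +3, Q moves away from K toward the side with fewer gas moles, so the system shifts toward the side with more gas moles — to the right.
Dilution lowers every aqueous concentration by the same factor. Δn_aq = 0 − 3 = -3, so the system shifts toward the side with more dissolved moles — to the left.
The forward reaction is exothermic. Lowering T favours the exothermic direction — shift to the right.
The individual effects push in opposite directions; without quantitative information the net direction cannot be determined.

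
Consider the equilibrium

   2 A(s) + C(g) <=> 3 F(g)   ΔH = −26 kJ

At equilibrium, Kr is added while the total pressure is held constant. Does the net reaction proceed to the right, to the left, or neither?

right

Adding inert gas at constant total pressure expands the volume and lowers every reacting partial pressure. With Δn_gas = 3 − 1 = +2, Q moves away from K toward the side with fewer gas moles, so the system shifts toward the side with more gas moles — to the right.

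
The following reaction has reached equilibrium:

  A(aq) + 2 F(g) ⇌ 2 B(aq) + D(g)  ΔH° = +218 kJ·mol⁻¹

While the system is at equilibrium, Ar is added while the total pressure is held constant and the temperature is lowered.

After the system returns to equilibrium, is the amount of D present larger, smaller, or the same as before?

Adding inert gas at constant total pressure expands the volume and lowers every reacting partial pressure. With Δn_gas = 1 − 2 = -1, Q moves away from K toward the side with fewer gas moles, so the system shifts toward the side with more gas moles — to the left.
The forward reaction is endothermic. Lowering T favours the exothermic direction — shift to the left.
The net shift is to the left. D is a product, so its amount decreases.

decreases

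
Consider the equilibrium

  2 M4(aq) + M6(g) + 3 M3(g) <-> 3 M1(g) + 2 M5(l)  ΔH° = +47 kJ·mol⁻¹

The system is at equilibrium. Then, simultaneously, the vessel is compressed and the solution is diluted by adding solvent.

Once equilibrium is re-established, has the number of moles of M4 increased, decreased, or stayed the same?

cannot be determined

Gas moles: reactants 4, products 3 (Δn_gas = -1). Compression shifts the system toward the side with fewer moles of gas — to the right.
Dilution lowers every aqueous concentration by the same factor. Δn_aq = 0 − 2 = -2, so the system shifts toward the side with more dissolved moles — to the left.
The two effects oppose each other, so the net shift — and hence the change in M4 — cannot be determined from the given information.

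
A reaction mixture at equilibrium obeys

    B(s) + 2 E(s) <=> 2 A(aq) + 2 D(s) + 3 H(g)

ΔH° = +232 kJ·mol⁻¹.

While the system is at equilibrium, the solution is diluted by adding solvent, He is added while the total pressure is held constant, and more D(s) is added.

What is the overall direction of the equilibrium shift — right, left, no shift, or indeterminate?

right

Dilution lowers every aqueous concentration by the same factor. Δn_aq = 2 − 0 = +2, so the system shifts toward the side with more dissolved moles — to the right.
Adding inert gas at constant total pressure expands the volume and lowers every reacting partial pressure. With Δn_gas = 3 − 0 = +3, Q moves away from K toward the side with fewer gas moles, so the system shifts toward the side with more gas moles — to the right.
D is a pure solid; its activity is 1 regardless of amount, so Q is unaffected — no shift from this change.
Only the nonzero effect(s) matter; the net shift is to the right.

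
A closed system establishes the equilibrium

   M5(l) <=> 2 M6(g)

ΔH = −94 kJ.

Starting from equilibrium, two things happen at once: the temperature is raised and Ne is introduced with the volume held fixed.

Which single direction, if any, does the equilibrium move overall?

left

The forward reaction is exothermic. Raising T favours the endothermic direction — shift to the left.
At constant volume, adding an inert gas leaves every reacting species' partial pressure unchanged, so Q is unchanged — no shift from this change.
Only the nonzero effect(s) matter; the net shift is to the left.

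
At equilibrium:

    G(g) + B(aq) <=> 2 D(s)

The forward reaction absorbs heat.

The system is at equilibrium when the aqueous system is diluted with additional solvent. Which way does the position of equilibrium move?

left

Dilution lowers every aqueous concentration by the same factor. Δn_aq = 0 − 1 = -1, so the system shifts toward the side with more dissolved moles — to the left.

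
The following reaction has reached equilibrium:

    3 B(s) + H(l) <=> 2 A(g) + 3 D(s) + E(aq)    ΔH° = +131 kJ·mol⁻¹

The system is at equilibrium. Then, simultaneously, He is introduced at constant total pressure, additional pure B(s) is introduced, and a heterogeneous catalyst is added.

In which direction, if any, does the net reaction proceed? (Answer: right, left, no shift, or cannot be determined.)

right

Adding inert gas at constant total pressure expands the volume and lowers every reacting partial pressure. With Δn_gas = 2 − 0 = +2, Q moves away from K toward the side with fewer gas moles, so the system shifts toward the side with more gas moles — to the right.
B is a pure solid; its activity is 1 regardless of amount, so Q is unaffected — no shift from this change.
A catalyst speeds both forward and reverse rates equally; it changes neither Q nor K — no shift from this change.
Only the nonzero effect(s) matter; the net shift is to the right.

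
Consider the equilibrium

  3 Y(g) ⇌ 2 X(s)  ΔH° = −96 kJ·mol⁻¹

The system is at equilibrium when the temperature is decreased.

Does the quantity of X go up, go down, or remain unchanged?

increases

The forward reaction is exothermic. Lowering T favours the exothermic direction — shift to the right.
The net shift is to the right. X is a product, so its amount increases.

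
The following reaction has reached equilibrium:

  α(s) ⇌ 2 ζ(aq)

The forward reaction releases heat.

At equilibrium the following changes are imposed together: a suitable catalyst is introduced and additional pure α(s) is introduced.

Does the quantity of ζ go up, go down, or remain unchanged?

A catalyst speeds both forward and reverse rates equally; it changes neither Q nor K — no shift from this change.
α is a pure solid; its activity is 1 regardless of amount, so Q is unaffected — no shift from this change.
No net shift occurs, so the amount of ζ is unchanged.

unchanged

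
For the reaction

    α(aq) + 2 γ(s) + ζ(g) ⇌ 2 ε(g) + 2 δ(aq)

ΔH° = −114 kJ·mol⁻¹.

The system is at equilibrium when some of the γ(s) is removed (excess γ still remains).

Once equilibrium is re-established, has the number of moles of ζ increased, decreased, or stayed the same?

γ is a pure solid; its activity is 1 regardless of amount, so Q is unaffected — no shift from this change.
No net shift occurs, so the amount of ζ is unchanged.

unchanged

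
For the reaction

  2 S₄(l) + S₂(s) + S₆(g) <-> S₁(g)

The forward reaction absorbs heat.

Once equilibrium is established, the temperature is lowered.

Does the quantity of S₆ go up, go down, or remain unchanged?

The forward reaction is endothermic. Lowering T favours the exothermic direction — shift to the left.
The net shift is to the left. S₆ is a reactant, so its amount increases.

increases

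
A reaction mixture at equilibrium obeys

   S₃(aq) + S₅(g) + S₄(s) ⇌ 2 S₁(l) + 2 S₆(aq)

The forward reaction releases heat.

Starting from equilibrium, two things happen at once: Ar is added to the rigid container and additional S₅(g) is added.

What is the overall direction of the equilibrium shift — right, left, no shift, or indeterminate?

right

At constant volume, adding an inert gas leaves every reacting species' partial pressure unchanged, so Q is unchanged — no shift from this change.
Adding S₅ (g), a reactant, drives the reaction to the right.
Only the nonzero effect(s) matter; the net shift is to the right.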